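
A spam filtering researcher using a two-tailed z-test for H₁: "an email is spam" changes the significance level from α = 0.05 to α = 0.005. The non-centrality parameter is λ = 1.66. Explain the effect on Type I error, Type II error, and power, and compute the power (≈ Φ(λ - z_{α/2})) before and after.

Decreasing α from 0.05 to 0.005:
• Type I error rate decreases (α is the Type I rate by definition).
• Critical value moves from z_{α/2} = 1.96 to 2.807, so power = Φ(λ - z_{α/2}) goes from Φ(1.66 - 1.96) = 0.382 to Φ(1.66 - 2.807) = 0.126.
• Type II error rate β = 1 - power therefore increases (0.618 → 0.874).
Appropriate when false positives are costly — here, a legitimate email is sent to the spam folder and the user misses it.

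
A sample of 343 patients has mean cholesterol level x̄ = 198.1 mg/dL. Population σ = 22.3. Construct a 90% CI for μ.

CI = x̄ ± z*(σ/√n) = 198.1 ± 1.645(22.3/√343) = 198.1 ± 1.98 = (196.12, 200.08)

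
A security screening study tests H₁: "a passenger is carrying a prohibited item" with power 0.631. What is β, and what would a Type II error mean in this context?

β = 1 - power = 1 - 0.631 = 0.369. A Type II error is failing to reject H₀ when H₀ is false (false negative) — here, failing to conclude that a passenger is carrying a prohibited item when in fact it is true. Consequence: letting a prohibited item through — security breach.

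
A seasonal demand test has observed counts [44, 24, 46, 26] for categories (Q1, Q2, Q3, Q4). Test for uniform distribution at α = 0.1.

Expected = 35 each. χ² = Σ(O-E)²/E = 11.543. df = 3, critical value = 6.251. Reject H₀.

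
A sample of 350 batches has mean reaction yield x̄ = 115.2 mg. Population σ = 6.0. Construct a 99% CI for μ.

CI = x̄ ± z*(σ/√n) = 115.2 ± 2.576(6.0/√350) = 115.2 ± 0.83 = (114.37, 116.03)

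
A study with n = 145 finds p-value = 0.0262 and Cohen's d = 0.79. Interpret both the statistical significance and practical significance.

Statistically significant (p = 0.0262 < 0.05). Cohen's d = 0.79 indicates a medium effect size. Both statistical and practical significance should be considered.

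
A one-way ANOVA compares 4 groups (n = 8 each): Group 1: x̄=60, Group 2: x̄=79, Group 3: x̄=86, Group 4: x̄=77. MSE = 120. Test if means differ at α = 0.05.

Grand mean = 75.5. SS_between = 2920.0, MS_between = 973.33. F = 8.111, F_crit ≈ 2.947. Reject H₀.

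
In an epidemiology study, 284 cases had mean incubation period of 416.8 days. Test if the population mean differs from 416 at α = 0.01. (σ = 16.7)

z = (x̄ - μ₀)/(σ/√n) = (416.8 - 416)/(16.7/√284) = 0.807. Critical value: ±2.576. Since |0.807| ≤ 2.576, Fail to reject H₀.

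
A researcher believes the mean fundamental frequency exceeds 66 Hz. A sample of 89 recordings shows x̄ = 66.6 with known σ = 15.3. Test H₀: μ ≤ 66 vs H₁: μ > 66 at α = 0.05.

z = 0.37. Critical value: 1.645. Fail to reject H₀.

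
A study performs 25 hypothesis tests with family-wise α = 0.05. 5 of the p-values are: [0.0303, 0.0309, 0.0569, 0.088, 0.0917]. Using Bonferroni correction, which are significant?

Bonferroni α = 0.05/25 = 0.002. None of the given p-values are significant.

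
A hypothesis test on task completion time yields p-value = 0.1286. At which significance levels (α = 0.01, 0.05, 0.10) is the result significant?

p = 0.1286. Not significant at any of the given levels.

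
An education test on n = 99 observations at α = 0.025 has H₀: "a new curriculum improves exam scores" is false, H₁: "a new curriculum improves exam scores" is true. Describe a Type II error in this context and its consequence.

Type II error: failing to reject H₀ when it is false — concluding that a new curriculum improves exam scores is not supported when in fact it is. Consequence: keeping the old curriculum when the new one would have helped students.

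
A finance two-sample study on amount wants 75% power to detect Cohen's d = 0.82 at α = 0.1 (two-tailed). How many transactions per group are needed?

z_{α/2} = 1.645, z_β = Φ⁻¹(0.75) = 0.674. For large effect (d = 0.82): n per group = 2(z_{α/2} + z_β)²/d² = 2(1.645 + 0.674)²/0.82² = 16.0 → 16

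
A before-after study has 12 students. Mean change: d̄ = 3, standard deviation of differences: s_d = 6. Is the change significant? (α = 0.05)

t = d̄/(s_d/√n) = 3/(6/√12) = 1.732. df = 11, critical t = ±2.201. Fail to reject H₀.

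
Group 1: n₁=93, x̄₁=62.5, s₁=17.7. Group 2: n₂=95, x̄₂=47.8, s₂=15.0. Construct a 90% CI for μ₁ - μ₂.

Difference = 14.7. SE = √(17.7²/93 + 15.0²/95) = 2.395. CI = (10.76, 18.64)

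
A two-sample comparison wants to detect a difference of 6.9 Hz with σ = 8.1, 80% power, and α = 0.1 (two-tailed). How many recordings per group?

n per group = 2(z_α/2 + z_β)²σ²/d² = 2×(1.645 + 0.84)²×8.1²/6.9² = 17.02 → n = 18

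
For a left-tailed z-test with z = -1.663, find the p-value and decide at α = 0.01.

p = P(Z < -1.663) = Φ(-1.663) ≈ 0.0482. Since p ≥ 0.01, fail to reject H₀ (not significant) at α = 0.01.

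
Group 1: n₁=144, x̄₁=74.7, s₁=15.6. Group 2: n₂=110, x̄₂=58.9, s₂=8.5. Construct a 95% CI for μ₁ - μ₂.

Difference = 15.8. SE = √(15.6²/144 + 8.5²/110) = 1.532. CI = (12.8, 18.8)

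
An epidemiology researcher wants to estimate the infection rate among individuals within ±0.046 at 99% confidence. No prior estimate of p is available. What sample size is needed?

Conservative approach: use p = 0.5 (maximizes p(1-p) = 0.25). n = z²(0.25)/E² = 2.576²×0.25/0.046² = 784.0 → n = 784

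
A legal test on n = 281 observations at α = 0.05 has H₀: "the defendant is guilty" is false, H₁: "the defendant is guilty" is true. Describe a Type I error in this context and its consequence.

Type I error: rejecting H₀ when it is true — concluding that the defendant is guilty when in fact it is not. Consequence: convicting an innocent person.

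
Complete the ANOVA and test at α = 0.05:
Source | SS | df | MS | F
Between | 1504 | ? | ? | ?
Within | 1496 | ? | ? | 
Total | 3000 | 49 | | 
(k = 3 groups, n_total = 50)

df_between = 2, df_within = 47. MS_between = 752.0, MS_within = 31.83. F = 23.626, F_crit ≈ 3.195. Reject H₀.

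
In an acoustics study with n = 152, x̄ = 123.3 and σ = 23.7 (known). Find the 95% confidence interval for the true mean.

CI = x̄ ± z*(σ/√n) = 123.3 ± 1.96(23.7/√152) = 123.3 ± 3.77 = (119.53, 127.07)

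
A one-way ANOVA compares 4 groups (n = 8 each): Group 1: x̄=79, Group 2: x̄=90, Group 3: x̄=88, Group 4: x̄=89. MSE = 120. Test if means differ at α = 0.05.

Grand mean = 86.5. SS_between = 616.0, MS_between = 205.33. F = 1.711, F_crit ≈ 2.947. Fail to reject H₀.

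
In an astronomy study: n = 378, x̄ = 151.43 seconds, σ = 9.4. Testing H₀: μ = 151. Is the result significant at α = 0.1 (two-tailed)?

z = (151.43 - 151)/(9.4/√378) = 0.889. Since |z| ≤ 1.645, not significant at α = 0.1.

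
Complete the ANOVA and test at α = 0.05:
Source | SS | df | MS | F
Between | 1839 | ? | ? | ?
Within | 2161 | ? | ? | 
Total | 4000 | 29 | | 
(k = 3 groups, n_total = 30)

df_between = 2, df_within = 27. MS_between = 919.5, MS_within = 80.04. F = 11.488, F_crit ≈ 3.354. Reject H₀.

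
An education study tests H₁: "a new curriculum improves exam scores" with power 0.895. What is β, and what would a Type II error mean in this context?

β = 1 - power = 1 - 0.895 = 0.105. A Type II error is failing to reject H₀ when H₀ is false (false negative) — here, failing to conclude that a new curriculum improves exam scores when in fact it is true. Consequence: keeping the old curriculum when the new one would have helped students.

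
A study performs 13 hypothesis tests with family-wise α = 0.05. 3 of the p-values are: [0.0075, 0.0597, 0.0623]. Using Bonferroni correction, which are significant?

Bonferroni α = 0.05/13 = 0.00385. None of the given p-values are significant.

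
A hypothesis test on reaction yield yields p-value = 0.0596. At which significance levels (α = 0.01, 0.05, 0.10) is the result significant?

p = 0.0596. Significant at: α = 0.1.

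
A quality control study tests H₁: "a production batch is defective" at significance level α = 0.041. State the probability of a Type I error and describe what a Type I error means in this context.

P(Type I error) = α = 0.041. A Type I error is rejecting H₀ when H₀ is actually true (false positive) — here, concluding that a production batch is defective when in fact this is not the case. Consequence: scrapping a good batch — wasted material and cost for no reason.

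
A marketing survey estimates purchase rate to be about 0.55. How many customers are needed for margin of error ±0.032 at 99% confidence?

n = z²p(1-p)/E² = 2.576²×0.55×0.45/0.032² = 1603.9 → n = 1604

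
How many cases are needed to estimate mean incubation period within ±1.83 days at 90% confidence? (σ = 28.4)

n = (z*σ/E)² = (1.645×28.4/1.83)² = 651.7 → n = 652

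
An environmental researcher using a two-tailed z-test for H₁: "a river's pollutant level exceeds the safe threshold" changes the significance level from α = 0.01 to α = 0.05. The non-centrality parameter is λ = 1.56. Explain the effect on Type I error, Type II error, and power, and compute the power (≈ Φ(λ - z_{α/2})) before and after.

Increasing α from 0.01 to 0.05:
• Type I error rate increases (α is the Type I rate by definition).
• Critical value moves from z_{α/2} = 2.576 to 1.96, so power = Φ(λ - z_{α/2}) goes from Φ(1.56 - 2.576) = 0.155 to Φ(1.56 - 1.96) = 0.345.
• Type II error rate β = 1 - power therefore decreases (0.845 → 0.655).
Appropriate when false negatives are costly — here, allowing unsafe pollution to continue.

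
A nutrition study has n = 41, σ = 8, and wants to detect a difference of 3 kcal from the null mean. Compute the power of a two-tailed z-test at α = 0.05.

SE = σ/√n = 8/√41 = 1.249. Non-centrality λ = d/SE = 3/1.249 = 2.401. Power ≈ Φ(λ - z_{α/2}) = Φ(2.401 - 1.96) = Φ(0.441) = 0.67.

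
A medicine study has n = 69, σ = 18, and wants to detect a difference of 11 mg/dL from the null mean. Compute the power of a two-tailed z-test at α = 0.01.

SE = σ/√n = 18/√69 = 2.167. Non-centrality λ = d/SE = 11/2.167 = 5.076. Power ≈ Φ(λ - z_{α/2}) = Φ(5.076 - 2.576) = Φ(2.5) = 0.994.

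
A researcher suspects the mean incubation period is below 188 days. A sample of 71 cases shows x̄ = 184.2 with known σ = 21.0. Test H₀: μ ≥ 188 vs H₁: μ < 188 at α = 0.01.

z = -1.525. Critical value: -2.33. Fail to reject H₀.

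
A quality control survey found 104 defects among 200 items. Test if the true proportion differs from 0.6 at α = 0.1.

p̂ = 0.52, p₀ = 0.6. z = (p̂ - p₀)/√(p₀(1-p₀)/n) = -2.309. Critical: ±1.645. Reject H₀.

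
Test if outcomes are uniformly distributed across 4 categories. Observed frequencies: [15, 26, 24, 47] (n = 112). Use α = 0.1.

Expected = 28 each. χ² = Σ(O-E)²/E = 19.643. df = 3, critical value = 6.251. Reject H₀.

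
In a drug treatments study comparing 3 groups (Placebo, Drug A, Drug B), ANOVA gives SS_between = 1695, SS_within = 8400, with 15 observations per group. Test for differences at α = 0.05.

df_between = 2, df_within = 42. F = MS_between/MS_within = 847.5/200.0 = 4.237. F_crit ≈ 3.22. Reject H₀. At least one mean differs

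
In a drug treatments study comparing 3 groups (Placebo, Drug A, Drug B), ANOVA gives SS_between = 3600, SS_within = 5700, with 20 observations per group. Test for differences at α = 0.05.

df_between = 2, df_within = 57. F = MS_between/MS_within = 1800.0/100.0 = 18.0. F_crit ≈ 3.159. Reject H₀. At least one mean differs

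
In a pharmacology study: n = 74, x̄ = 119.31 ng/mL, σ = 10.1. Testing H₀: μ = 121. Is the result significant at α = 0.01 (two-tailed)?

z = (119.31 - 121)/(10.1/√74) = -1.439. Since |z| ≤ 2.576, not significant at α = 0.01.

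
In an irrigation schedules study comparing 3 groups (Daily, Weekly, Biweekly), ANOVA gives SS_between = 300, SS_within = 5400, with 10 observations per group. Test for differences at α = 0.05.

df_between = 2, df_within = 27. F = MS_between/MS_within = 150.0/200.0 = 0.75. F_crit ≈ 3.354. Fail to reject H₀.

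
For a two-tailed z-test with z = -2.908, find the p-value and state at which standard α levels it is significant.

p = 2·P(Z > |-2.908|) = 2·(1 - Φ(2.908)) ≈ 0.0036. Significant at α = 0.1; Significant at α = 0.05; Significant at α = 0.01.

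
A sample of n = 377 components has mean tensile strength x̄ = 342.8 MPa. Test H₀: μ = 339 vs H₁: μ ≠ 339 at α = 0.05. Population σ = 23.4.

z = (x̄ - μ₀)/(σ/√n) = (342.8 - 339)/(23.4/√377) = 3.153. Critical value: ±1.96. Since |3.153| > 1.96, Reject H₀.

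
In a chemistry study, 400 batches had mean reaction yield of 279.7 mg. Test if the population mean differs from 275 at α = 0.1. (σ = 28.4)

z = (x̄ - μ₀)/(σ/√n) = (279.7 - 275)/(28.4/√400) = 3.31. Critical value: ±1.645. Since |3.31| > 1.645, Reject H₀.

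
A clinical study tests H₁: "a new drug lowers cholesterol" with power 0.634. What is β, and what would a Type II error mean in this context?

β = 1 - power = 1 - 0.634 = 0.366. A Type II error is failing to reject H₀ when H₀ is false (false negative) — here, failing to conclude that a new drug lowers cholesterol when in fact it is true. Consequence: shelving an effective drug — patients miss out on a treatment that would have helped.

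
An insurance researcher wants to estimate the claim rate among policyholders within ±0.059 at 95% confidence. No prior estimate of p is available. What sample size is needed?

Conservative approach: use p = 0.5 (maximizes p(1-p) = 0.25). n = z²(0.25)/E² = 1.96²×0.25/0.059² = 275.9 → n = 276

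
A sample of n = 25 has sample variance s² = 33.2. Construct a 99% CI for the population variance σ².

df = 24. χ²_{0.005} = 45.559, χ²_{0.995} = 9.886. CI for σ² = ((n-1)s²/χ²_{α/2}, (n-1)s²/χ²_{1-α/2}) = (24·33.2/45.559, 24·33.2/9.886) = (17.49, 80.6)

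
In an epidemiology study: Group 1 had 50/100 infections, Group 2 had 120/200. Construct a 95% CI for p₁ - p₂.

p̂₁ = 0.5, p̂₂ = 0.6. Difference = -0.1. CI = (-0.219, 0.019)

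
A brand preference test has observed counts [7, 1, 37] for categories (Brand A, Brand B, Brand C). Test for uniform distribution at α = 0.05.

Expected = 15 each. χ² = Σ(O-E)²/E = 49.6. df = 2, critical value = 5.991. Reject H₀.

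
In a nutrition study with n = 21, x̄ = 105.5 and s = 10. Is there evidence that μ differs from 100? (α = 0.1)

t = (x̄ - μ₀)/(s/√n) = (105.5 - 100)/(10/√21) = 2.52. df = 20, critical t = ±1.725. Reject H₀.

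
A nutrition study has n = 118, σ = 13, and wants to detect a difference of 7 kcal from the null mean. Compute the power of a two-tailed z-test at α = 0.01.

SE = σ/√n = 13/√118 = 1.197. Non-centrality λ = d/SE = 7/1.197 = 5.849. Power ≈ Φ(λ - z_{α/2}) = Φ(5.849 - 2.576) = Φ(3.273) = 0.999.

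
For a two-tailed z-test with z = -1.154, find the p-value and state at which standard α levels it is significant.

p = 2·P(Z > |-1.154|) = 2·(1 - Φ(1.154)) ≈ 0.2485. Not significant at any standard level.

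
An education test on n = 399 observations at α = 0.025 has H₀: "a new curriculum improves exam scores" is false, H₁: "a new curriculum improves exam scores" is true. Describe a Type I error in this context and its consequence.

Type I error: rejecting H₀ when it is true — concluding that a new curriculum improves exam scores when in fact it is not. Consequence: adopting a curriculum that gives no real benefit — disruption for nothing.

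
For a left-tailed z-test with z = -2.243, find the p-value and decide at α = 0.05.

p = P(Z < -2.243) = Φ(-2.243) ≈ 0.0124. Since p < 0.05, reject H₀ (significant) at α = 0.05.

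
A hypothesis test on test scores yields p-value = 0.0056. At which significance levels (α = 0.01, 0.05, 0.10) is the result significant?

p = 0.0056. Significant at: α = 0.01, 0.05, 0.1.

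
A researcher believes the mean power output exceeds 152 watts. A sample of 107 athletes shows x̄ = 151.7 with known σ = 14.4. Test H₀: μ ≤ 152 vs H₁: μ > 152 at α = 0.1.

z = -0.216. Critical value: 1.28. Fail to reject H₀.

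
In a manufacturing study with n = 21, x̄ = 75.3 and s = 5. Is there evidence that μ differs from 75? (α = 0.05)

t = (x̄ - μ₀)/(s/√n) = (75.3 - 75)/(5/√21) = 0.275. df = 20, critical t = ±2.086. Fail to reject H₀.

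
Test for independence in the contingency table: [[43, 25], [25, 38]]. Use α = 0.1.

χ² = 7.267. df = 1, critical = 2.706. Reject H₀. Variables are dependent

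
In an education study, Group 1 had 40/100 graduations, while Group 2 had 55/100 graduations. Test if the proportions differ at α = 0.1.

p̂₁ = 0.4, p̂₂ = 0.55, pooled p̂ = 0.475. z = -2.124. Critical: ±1.645. Reject H₀.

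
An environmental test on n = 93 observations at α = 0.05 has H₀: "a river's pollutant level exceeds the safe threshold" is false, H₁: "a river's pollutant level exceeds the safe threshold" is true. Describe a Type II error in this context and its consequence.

Type II error: failing to reject H₀ when it is false — concluding that a river's pollutant level exceeds the safe threshold is not supported when in fact it is. Consequence: allowing unsafe pollution to continue.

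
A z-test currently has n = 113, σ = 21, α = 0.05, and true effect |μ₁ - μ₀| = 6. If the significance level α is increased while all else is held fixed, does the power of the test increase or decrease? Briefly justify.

Power increases: a larger α lowers the critical value, so more of the H₁ sampling distribution falls in the rejection region.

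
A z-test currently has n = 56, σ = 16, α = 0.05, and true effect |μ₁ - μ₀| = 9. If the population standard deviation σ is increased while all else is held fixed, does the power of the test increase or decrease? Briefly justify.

Power decreases: a larger σ inflates the standard error σ/√n, pulling the sampling distribution under H₁ back toward the critical value.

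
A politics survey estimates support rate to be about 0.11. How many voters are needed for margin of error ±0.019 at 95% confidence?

n = z²p(1-p)/E² = 1.96²×0.11×0.89/0.019² = 1041.8 → n = 1042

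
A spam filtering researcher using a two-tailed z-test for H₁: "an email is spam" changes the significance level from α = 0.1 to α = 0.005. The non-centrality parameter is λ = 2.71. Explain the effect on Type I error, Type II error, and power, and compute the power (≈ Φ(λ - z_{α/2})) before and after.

Decreasing α from 0.1 to 0.005:
• Type I error rate decreases (α is the Type I rate by definition).
• Critical value moves from z_{α/2} = 1.645 to 2.807, so power = Φ(λ - z_{α/2}) goes from Φ(2.71 - 1.645) = 0.857 to Φ(2.71 - 2.807) = 0.461.
• Type II error rate β = 1 - power therefore increases (0.143 → 0.539).
Appropriate when false positives are costly — here, a legitimate email is sent to the spam folder and the user misses it.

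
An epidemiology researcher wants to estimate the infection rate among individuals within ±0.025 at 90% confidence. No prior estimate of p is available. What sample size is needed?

Conservative approach: use p = 0.5 (maximizes p(1-p) = 0.25). n = z²(0.25)/E² = 1.645²×0.25/0.025² = 1082.4 → n = 1083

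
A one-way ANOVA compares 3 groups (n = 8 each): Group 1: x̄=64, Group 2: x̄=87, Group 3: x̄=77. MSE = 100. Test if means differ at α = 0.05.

Grand mean = 76.0. SS_between = 2128.0, MS_between = 1064.0. F = 10.64, F_crit ≈ 3.467. Reject H₀.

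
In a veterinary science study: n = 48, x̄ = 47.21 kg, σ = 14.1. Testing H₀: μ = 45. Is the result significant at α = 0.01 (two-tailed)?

z = (47.21 - 45)/(14.1/√48) = 1.086. Since |z| ≤ 2.576, not significant at α = 0.01.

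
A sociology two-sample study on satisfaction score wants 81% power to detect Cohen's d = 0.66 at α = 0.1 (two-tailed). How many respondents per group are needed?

z_{α/2} = 1.645, z_β = Φ⁻¹(0.81) = 0.878. For medium effect (d = 0.66): n per group = 2(z_{α/2} + z_β)²/d² = 2(1.645 + 0.878)²/0.66² = 29.2 → 30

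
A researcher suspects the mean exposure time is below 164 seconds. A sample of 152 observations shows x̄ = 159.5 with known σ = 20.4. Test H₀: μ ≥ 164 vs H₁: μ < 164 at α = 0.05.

z = -2.72. Critical value: -1.645. Reject H₀.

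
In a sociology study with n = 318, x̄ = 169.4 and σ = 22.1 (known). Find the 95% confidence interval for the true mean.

CI = x̄ ± z*(σ/√n) = 169.4 ± 1.96(22.1/√318) = 169.4 ± 2.43 = (166.97, 171.83)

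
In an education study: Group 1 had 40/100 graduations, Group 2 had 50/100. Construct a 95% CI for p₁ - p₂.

p̂₁ = 0.4, p̂₂ = 0.5. Difference = -0.1. CI = (-0.237, 0.037)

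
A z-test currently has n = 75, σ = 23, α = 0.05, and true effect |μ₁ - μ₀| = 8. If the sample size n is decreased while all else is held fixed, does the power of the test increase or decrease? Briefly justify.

Power decreases: a smaller n inflates the standard error σ/√n, pulling the sampling distribution under H₁ back toward the critical value.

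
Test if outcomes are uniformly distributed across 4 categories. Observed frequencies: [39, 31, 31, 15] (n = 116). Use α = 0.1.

Expected = 29 each. χ² = Σ(O-E)²/E = 10.483. df = 3, critical value = 6.251. Reject H₀.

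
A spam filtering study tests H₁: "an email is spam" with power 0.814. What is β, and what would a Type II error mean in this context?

β = 1 - power = 1 - 0.814 = 0.186. A Type II error is failing to reject H₀ when H₀ is false (false negative) — here, failing to conclude that an email is spam when in fact it is true. Consequence: a spam email lands in the inbox.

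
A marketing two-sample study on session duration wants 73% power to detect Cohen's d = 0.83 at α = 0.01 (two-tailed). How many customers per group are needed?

z_{α/2} = 2.576, z_β = Φ⁻¹(0.73) = 0.613. For large effect (d = 0.83): n per group = 2(z_{α/2} + z_β)²/d² = 2(2.576 + 0.613)²/0.83² = 29.5 → 30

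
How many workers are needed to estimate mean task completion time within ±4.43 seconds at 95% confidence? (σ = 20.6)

n = (z*σ/E)² = (1.96×20.6/4.43)² = 83.1 → n = 84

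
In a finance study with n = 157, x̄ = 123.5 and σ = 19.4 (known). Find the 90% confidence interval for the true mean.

CI = x̄ ± z*(σ/√n) = 123.5 ± 1.645(19.4/√157) = 123.5 ± 2.55 = (120.95, 126.05)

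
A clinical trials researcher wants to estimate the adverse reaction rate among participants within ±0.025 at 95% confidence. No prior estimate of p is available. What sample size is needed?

Conservative approach: use p = 0.5 (maximizes p(1-p) = 0.25). n = z²(0.25)/E² = 1.96²×0.25/0.025² = 1536.6 → n = 1537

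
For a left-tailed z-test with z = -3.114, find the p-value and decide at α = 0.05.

p = P(Z < -3.114) = Φ(-3.114) ≈ 0.0009. Since p < 0.05, reject H₀ (significant) at α = 0.05.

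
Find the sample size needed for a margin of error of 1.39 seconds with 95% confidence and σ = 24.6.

n = (z*σ/E)² = (1.96×24.6/1.39)² = 1203.2 → n = 1204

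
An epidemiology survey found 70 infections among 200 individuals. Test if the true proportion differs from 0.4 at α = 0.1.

p̂ = 0.35, p₀ = 0.4. z = (p̂ - p₀)/√(p₀(1-p₀)/n) = -1.443. Critical: ±1.645. Fail to reject H₀.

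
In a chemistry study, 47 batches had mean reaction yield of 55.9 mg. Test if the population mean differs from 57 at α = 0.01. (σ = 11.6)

z = (x̄ - μ₀)/(σ/√n) = (55.9 - 57)/(11.6/√47) = -0.65. Critical value: ±2.576. Since |-0.65| ≤ 2.576, Fail to reject H₀.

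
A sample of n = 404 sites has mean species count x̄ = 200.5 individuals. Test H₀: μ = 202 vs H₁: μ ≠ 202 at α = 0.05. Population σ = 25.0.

z = (x̄ - μ₀)/(σ/√n) = (200.5 - 202)/(25.0/√404) = -1.206. Critical value: ±1.96. Since |-1.206| ≤ 1.96, Fail to reject H₀.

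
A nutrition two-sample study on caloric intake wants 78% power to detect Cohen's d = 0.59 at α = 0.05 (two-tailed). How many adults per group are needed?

z_{α/2} = 1.96, z_β = Φ⁻¹(0.78) = 0.772. For medium effect (d = 0.59): n per group = 2(z_{α/2} + z_β)²/d² = 2(1.96 + 0.772)²/0.59² = 42.9 → 43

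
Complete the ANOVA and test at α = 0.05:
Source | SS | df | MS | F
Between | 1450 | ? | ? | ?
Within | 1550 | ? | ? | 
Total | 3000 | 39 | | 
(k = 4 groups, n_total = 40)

df_between = 3, df_within = 36. MS_between = 483.33, MS_within = 43.06. F = 11.226, F_crit ≈ 2.866. Reject H₀.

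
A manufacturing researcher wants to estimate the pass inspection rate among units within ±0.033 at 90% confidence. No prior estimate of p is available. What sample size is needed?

Conservative approach: use p = 0.5 (maximizes p(1-p) = 0.25). n = z²(0.25)/E² = 1.645²×0.25/0.033² = 621.2 → n = 622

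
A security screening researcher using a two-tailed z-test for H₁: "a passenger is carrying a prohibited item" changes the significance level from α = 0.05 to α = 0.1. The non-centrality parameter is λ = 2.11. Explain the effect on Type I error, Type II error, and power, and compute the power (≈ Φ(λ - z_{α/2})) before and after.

Increasing α from 0.05 to 0.1:
• Type I error rate increases (α is the Type I rate by definition).
• Critical value moves from z_{α/2} = 1.96 to 1.645, so power = Φ(λ - z_{α/2}) goes from Φ(2.11 - 1.96) = 0.56 to Φ(2.11 - 1.645) = 0.679.
• Type II error rate β = 1 - power therefore decreases (0.44 → 0.321).
Appropriate when false negatives are costly — here, letting a prohibited item through — security breach.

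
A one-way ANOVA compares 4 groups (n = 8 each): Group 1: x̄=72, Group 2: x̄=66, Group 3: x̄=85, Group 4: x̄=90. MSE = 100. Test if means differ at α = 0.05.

Grand mean = 78.25. SS_between = 2982.0, MS_between = 994.0. F = 9.94, F_crit ≈ 2.947. Reject H₀.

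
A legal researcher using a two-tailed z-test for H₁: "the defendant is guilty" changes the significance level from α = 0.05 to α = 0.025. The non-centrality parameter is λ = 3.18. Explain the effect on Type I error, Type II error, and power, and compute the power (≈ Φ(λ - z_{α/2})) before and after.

Decreasing α from 0.05 to 0.025:
• Type I error rate decreases (α is the Type I rate by definition).
• Critical value moves from z_{α/2} = 1.96 to 2.241, so power = Φ(λ - z_{α/2}) goes from Φ(3.18 - 1.96) = 0.889 to Φ(3.18 - 2.241) = 0.826.
• Type II error rate β = 1 - power therefore increases (0.111 → 0.174).
Appropriate when false positives are costly — here, convicting an innocent person.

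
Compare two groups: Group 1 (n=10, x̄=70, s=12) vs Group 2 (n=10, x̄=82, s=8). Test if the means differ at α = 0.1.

Pooled sp = 10.2. t = -2.631, df = 18. Critical t = ±1.734. Reject H₀.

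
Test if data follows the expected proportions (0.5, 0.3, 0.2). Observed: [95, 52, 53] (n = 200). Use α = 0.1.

Expected: [100.0, 60.0, 40.0]. χ² = 5.542. df = 2, critical = 4.605. Reject H₀.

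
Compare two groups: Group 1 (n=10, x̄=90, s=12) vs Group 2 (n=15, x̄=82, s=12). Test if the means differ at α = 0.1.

Pooled sp = 12.0. t = 1.633, df = 23. Critical t = ±1.714. Fail to reject H₀.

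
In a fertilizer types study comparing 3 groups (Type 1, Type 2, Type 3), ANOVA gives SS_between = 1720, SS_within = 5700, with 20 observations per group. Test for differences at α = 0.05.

df_between = 2, df_within = 57. F = MS_between/MS_within = 860.0/100.0 = 8.6. F_crit ≈ 3.159. Reject H₀. At least one mean differs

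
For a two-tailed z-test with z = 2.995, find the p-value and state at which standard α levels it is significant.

p = 2·P(Z > |2.995|) = 2·(1 - Φ(2.995)) ≈ 0.0027. Significant at α = 0.1; Significant at α = 0.05; Significant at α = 0.01.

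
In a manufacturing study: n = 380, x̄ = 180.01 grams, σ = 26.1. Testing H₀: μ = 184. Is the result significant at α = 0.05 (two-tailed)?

z = (180.01 - 184)/(26.1/√380) = -2.98. Since |z| > 1.96, significant at α = 0.05.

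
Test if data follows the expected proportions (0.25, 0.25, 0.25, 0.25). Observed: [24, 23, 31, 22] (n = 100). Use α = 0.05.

Expected: [25.0, 25.0, 25.0, 25.0]. χ² = 2.0. df = 3, critical = 7.815. Fail to reject H₀.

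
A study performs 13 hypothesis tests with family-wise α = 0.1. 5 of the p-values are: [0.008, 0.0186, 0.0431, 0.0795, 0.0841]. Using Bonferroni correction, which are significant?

Bonferroni α = 0.1/13 = 0.00769. None of the given p-values are significant.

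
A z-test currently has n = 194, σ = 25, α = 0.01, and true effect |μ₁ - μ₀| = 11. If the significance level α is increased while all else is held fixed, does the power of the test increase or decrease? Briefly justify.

Power increases: a larger α lowers the critical value, so more of the H₁ sampling distribution falls in the rejection region.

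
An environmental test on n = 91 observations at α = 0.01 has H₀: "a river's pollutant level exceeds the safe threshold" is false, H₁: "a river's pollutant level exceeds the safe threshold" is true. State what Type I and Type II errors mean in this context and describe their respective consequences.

Type I (false positive): concluding that a river's pollutant level exceeds the safe threshold when it is not — shutting down a compliant factory unnecessarily. Type II (false negative): failing to conclude that a river's pollutant level exceeds the safe threshold when it is — allowing unsafe pollution to continue. Which is costlier depends on domain priorities and is a judgement call rather than a statistical fact.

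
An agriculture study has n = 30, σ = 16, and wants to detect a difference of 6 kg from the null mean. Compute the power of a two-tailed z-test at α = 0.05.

SE = σ/√n = 16/√30 = 2.921. Non-centrality λ = d/SE = 6/2.921 = 2.054. Power ≈ Φ(λ - z_{α/2}) = Φ(2.054 - 1.96) = Φ(0.094) = 0.537.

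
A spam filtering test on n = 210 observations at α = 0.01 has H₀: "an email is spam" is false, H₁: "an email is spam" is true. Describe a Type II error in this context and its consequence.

Type II error: failing to reject H₀ when it is false — concluding that an email is spam is not supported when in fact it is. Consequence: a spam email lands in the inbox.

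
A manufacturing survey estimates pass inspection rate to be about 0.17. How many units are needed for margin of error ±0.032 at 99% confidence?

n = z²p(1-p)/E² = 2.576²×0.17×0.83/0.032² = 914.4 → n = 915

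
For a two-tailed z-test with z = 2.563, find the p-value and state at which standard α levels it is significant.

p = 2·P(Z > |2.563|) = 2·(1 - Φ(2.563)) ≈ 0.0104. Significant at α = 0.1; Significant at α = 0.05.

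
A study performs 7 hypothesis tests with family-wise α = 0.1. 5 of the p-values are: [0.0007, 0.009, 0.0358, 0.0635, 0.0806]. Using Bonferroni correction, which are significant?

Bonferroni α = 0.1/7 = 0.01429. Significant p-values: [0.0007, 0.009]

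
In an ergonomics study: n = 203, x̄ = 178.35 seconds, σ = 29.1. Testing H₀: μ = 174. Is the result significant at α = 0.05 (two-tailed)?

z = (178.35 - 174)/(29.1/√203) = 2.13. Since |z| > 1.96, significant at α = 0.05.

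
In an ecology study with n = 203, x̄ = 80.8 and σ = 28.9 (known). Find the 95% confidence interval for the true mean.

CI = x̄ ± z*(σ/√n) = 80.8 ± 1.96(28.9/√203) = 80.8 ± 3.98 = (76.82, 84.78)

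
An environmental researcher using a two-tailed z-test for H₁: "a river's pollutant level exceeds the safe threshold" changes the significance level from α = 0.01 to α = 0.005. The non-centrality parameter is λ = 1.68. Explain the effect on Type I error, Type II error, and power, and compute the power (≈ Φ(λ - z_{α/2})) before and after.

Decreasing α from 0.01 to 0.005:
• Type I error rate decreases (α is the Type I rate by definition).
• Critical value moves from z_{α/2} = 2.576 to 2.807, so power = Φ(λ - z_{α/2}) goes from Φ(1.68 - 2.576) = 0.185 to Φ(1.68 - 2.807) = 0.13.
• Type II error rate β = 1 - power therefore increases (0.815 → 0.87).
Appropriate when false positives are costly — here, shutting down a compliant factory unnecessarily.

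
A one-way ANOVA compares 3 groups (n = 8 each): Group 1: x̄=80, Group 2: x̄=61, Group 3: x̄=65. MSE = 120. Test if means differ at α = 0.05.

Grand mean = 68.67. SS_between = 1605.33, MS_between = 802.67. F = 6.689, F_crit ≈ 3.467. Reject H₀.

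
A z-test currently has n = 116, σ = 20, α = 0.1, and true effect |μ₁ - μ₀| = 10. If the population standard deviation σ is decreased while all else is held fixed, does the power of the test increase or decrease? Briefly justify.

Power increases: a smaller σ shrinks the standard error σ/√n, moving the sampling distribution under H₁ further from the critical value.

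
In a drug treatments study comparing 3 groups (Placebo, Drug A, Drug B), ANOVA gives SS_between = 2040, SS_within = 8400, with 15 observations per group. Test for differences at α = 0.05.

df_between = 2, df_within = 42. F = MS_between/MS_within = 1020.0/200.0 = 5.1. F_crit ≈ 3.22. Reject H₀. At least one mean differs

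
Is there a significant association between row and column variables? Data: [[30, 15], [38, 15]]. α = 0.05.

χ² = 0.29. df = 1, critical = 3.841. Fail to reject H₀. No evidence of dependence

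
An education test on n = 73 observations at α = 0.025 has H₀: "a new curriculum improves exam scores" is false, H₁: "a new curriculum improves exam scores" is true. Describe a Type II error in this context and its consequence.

Type II error: failing to reject H₀ when it is false — concluding that a new curriculum improves exam scores is not supported when in fact it is. Consequence: keeping the old curriculum when the new one would have helped students.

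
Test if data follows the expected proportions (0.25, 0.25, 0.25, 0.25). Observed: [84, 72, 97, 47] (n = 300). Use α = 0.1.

Expected: [75.0, 75.0, 75.0, 75.0]. χ² = 18.107. df = 3, critical = 6.251. Reject H₀.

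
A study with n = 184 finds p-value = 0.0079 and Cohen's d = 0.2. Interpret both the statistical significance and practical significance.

Statistically significant (p = 0.0079 < 0.05). Cohen's d = 0.2 indicates a small effect size. Both statistical and practical significance should be considered.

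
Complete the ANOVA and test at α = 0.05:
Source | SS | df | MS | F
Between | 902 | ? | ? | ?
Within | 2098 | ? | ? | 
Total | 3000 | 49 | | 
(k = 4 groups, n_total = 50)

df_between = 3, df_within = 46. MS_between = 300.67, MS_within = 45.61. F = 6.592, F_crit ≈ 2.807. Reject H₀.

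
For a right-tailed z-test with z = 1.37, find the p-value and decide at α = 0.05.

p = P(Z > 1.37) = 1 - Φ(1.37) ≈ 0.0853. Since p ≥ 0.05, fail to reject H₀ (not significant) at α = 0.05.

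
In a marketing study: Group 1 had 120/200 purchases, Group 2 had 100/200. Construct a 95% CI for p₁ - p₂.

p̂₁ = 0.6, p̂₂ = 0.5. Difference = 0.1. CI = (0.003, 0.197)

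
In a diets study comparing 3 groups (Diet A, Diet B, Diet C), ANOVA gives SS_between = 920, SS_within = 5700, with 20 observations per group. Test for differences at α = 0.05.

df_between = 2, df_within = 57. F = MS_between/MS_within = 460.0/100.0 = 4.6. F_crit ≈ 3.159. Reject H₀. At least one mean differs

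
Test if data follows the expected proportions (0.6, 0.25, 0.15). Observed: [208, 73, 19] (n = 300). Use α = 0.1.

Expected: [180.0, 75.0, 45.0]. χ² = 19.431. df = 2, critical = 4.605. Reject H₀.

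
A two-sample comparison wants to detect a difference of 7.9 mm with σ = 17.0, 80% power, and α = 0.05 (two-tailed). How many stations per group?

n per group = 2(z_α/2 + z_β)²σ²/d² = 2×(1.96 + 0.84)²×17.0²/7.9² = 72.6 → n = 73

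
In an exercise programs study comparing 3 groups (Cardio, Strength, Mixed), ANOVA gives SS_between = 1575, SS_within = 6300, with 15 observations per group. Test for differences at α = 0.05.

df_between = 2, df_within = 42. F = MS_between/MS_within = 787.5/150.0 = 5.25. F_crit ≈ 3.22. Reject H₀. At least one mean differs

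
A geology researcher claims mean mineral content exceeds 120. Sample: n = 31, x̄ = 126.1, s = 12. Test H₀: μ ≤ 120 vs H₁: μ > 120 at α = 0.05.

t = (126.1 - 120)/(12/√31) = 2.83, df = 30. Critical t = 1.697. Reject H₀.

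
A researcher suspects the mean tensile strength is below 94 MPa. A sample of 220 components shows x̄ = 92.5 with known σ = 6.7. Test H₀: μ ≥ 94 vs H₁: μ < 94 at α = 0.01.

z = -3.321. Critical value: -2.33. Reject H₀.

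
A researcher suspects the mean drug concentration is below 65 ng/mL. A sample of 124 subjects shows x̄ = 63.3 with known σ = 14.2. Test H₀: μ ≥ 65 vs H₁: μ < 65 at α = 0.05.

z = -1.333. Critical value: -1.645. Fail to reject H₀.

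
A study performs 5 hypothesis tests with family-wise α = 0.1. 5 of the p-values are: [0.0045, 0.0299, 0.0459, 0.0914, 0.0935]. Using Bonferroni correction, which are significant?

Bonferroni α = 0.1/5 = 0.02. Significant p-values: [0.0045]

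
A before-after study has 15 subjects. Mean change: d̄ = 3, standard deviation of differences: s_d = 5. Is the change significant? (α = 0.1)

t = d̄/(s_d/√n) = 3/(5/√15) = 2.324. df = 14, critical t = ±1.761. Reject H₀.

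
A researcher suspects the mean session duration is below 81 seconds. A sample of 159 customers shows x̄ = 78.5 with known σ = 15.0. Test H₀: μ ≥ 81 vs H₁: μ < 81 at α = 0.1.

z = -2.102. Critical value: -1.28. Reject H₀.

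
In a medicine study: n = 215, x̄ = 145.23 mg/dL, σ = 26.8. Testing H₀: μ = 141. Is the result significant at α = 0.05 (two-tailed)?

z = (145.23 - 141)/(26.8/√215) = 2.314. Since |z| > 1.96, significant at α = 0.05.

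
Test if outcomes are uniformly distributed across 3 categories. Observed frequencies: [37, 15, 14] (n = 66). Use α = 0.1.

Expected = 22 each. χ² = Σ(O-E)²/E = 15.364. df = 2, critical value = 4.605. Reject H₀.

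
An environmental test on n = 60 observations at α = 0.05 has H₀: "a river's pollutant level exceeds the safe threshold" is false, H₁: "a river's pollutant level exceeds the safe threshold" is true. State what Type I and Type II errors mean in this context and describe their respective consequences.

Type I (false positive): concluding that a river's pollutant level exceeds the safe threshold when it is not — shutting down a compliant factory unnecessarily. Type II (false negative): failing to conclude that a river's pollutant level exceeds the safe threshold when it is — allowing unsafe pollution to continue. Which is costlier depends on domain priorities and is a judgement call rather than a statistical fact.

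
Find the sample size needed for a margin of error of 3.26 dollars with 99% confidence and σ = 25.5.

n = (z*σ/E)² = (2.576×25.5/3.26)² = 406.01 → n = 407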